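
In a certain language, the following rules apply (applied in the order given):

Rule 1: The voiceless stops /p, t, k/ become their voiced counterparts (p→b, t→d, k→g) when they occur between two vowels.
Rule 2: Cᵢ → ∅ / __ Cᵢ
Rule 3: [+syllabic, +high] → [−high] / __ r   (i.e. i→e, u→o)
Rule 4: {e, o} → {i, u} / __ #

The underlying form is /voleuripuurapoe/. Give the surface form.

Rule 1 (intervocalic voicing): /p/ is a voiceless stop between vowels /i/ and /u/, so it voices to [b]. /p/ is a voiceless stop between vowels /a/ and /o/, so it voices to [b]. /voleuripuurapoe/ → voleuribuuraboe.
Rule 2 (degemination): no segment meets the environment; /voleuribuuraboe/ is unchanged.
Rule 3 (pre-rhotic lowering): /u/ is a high vowel immediately before /r/, so it lowers to [o]. /u/ is a high vowel immediately before /r/, so it lowers to [o]. /voleuribuuraboe/ → voleoribuoraboe.
Rule 4 (final vowel raising): /e/ is a mid vowel in word-final position, so it raises to [i]. /voleoribuoraboe/ → voleoribuoraboi.

voleoribuoraboi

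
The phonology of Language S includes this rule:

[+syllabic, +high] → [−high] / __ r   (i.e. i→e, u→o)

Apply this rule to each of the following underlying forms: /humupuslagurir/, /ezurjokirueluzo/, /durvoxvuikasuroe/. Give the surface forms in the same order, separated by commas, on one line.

humupuslagorer, ezorjokerueluzo, dorvoxvuikasoroe

/humupuslagurir/: /u/ is a high vowel immediately before /r/, so it lowers to [o]. /i/ is a high vowel immediately before /r/, so it lowers to [e]. → [humupuslagorer].
/ezurjokirueluzo/: /u/ is a high vowel immediately before /r/, so it lowers to [o]. /i/ is a high vowel immediately before /r/, so it lowers to [e]. → [ezorjokerueluzo].
/durvoxvuikasuroe/: /u/ is a high vowel immediately before /r/, so it lowers to [o]. /u/ is a high vowel immediately before /r/, so it lowers to [o]. → [dorvoxvuikasoroe].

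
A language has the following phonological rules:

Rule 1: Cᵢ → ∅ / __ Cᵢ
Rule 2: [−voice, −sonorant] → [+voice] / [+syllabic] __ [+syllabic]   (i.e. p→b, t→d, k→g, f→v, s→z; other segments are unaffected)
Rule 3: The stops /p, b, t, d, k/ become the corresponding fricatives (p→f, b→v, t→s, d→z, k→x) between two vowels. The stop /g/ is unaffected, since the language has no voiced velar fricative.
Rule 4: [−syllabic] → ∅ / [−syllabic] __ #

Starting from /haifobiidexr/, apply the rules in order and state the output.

Rule 1 (degemination): no segment meets the environment; /haifobiidexr/ is unchanged.
Rule 2 (intervocalic voicing): /f/ is a voiceless obstruent between vowels /i/ and /o/, so it voices to [v]. /haifobiidexr/ → haivobiidexr.
Rule 3 (intervocalic spirantization): /b/ is a stop between vowels /o/ and /i/, so it spirantizes to the fricative [v]. /d/ is a stop between vowels /i/ and /e/, so it spirantizes to the fricative [z]. /haivobiidexr/ → haivoviizexr.
Rule 4 (final cluster simplification): /r/ is the second consonant of a word-final cluster /xr/, so it deletes. /haivoviizexr/ → haivoviizex.

haivoviizex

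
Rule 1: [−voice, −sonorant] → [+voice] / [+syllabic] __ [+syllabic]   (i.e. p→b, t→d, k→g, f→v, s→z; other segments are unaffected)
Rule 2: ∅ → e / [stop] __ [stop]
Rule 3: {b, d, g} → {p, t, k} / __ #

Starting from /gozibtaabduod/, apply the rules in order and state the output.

gozibetaabeduot

Rule 1 (intervocalic voicing): no segment meets the environment; /gozibtaabduod/ is unchanged.
Rule 2 (stop-cluster e-epenthesis): /b/ and /t/ form a stop–stop cluster, so [e] is inserted between them. /b/ and /d/ form a stop–stop cluster, so [e] is inserted between them. /gozibtaabduod/ → gozibetaabeduod.
Rule 3 (final devoicing): /d/ is a voiced stop in word-final position, so it devoices to [t]. /gozibetaabeduod/ → gozibetaabeduot.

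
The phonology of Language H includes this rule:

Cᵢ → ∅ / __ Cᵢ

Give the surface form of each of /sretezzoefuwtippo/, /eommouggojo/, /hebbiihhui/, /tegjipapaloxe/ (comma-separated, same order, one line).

/sretezzoefuwtippo/: /zz/ is a geminate; the first /z/ deletes. /pp/ is a geminate; the first /p/ deletes. → [sretezoefuwtipo].
/eommouggojo/: /mm/ is a geminate; the first /m/ deletes. /gg/ is a geminate; the first /g/ deletes. → [eomougojo].
/hebbiihhui/: /bb/ is a geminate; the first /b/ deletes. /hh/ is a geminate; the first /h/ deletes. → [hebiihui].
/tegjipapaloxe/: the rule's environment is not met; surfaces unchanged as [tegjipapaloxe].

sretezoefuwtipo, eomougojo, hebiihui, tegjipapaloxe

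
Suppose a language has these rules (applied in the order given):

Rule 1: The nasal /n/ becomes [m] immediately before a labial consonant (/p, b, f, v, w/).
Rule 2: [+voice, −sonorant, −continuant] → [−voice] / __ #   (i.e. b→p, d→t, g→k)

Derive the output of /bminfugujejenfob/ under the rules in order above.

bmimfugujejemfop

Rule 1 (nasal place assimilation): /n/ precedes the labial consonant /f/, so it assimilates in place to [m]. /n/ precedes the labial consonant /f/, so it assimilates in place to [m]. /bminfugujejenfob/ → bmimfugujejemfob.
Rule 2 (final devoicing): /b/ is a voiced stop in word-final position, so it devoices to [p]. /bmimfugujejemfob/ → bmimfugujejemfop.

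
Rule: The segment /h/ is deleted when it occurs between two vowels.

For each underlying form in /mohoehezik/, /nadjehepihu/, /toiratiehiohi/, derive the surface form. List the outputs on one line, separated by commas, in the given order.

mooeezik, nadjeepiu, toiratieioi

/mohoehezik/: /h/ occurs between vowels /o/ and /o/, so it deletes. /h/ occurs between vowels /e/ and /e/, so it deletes. → [mooeezik].
/nadjehepihu/: /h/ occurs between vowels /e/ and /e/, so it deletes. /h/ occurs between vowels /i/ and /u/, so it deletes. → [nadjeepiu].
/toiratiehiohi/: /h/ occurs between vowels /e/ and /i/, so it deletes. /h/ occurs between vowels /o/ and /i/, so it deletes. → [toiratieioi].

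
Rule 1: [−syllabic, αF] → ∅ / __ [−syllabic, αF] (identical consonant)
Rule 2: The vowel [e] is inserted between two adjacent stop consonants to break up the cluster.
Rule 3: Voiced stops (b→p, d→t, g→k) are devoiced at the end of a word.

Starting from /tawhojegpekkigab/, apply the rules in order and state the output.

tawhojegepekigap

Rule 1 (degemination): /kk/ is a geminate; the first /k/ deletes. /tawhojegpekkigab/ → tawhojegpekigab.
Rule 2 (stop-cluster e-epenthesis): /g/ and /p/ form a stop–stop cluster, so [e] is inserted between them. /tawhojegpekigab/ → tawhojegepekigab.
Rule 3 (final devoicing): /b/ is a voiced stop in word-final position, so it devoices to [p]. /tawhojegepekigab/ → tawhojegepekigap.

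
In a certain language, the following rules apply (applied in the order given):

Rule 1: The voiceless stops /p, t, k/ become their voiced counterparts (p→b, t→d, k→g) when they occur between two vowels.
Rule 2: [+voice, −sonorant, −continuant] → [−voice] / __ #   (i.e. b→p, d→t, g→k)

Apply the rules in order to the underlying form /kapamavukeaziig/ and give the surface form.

Rule 1 (intervocalic voicing): /p/ is a voiceless stop between vowels /a/ and /a/, so it voices to [b]. /k/ is a voiceless stop between vowels /u/ and /e/, so it voices to [g]. /kapamavukeaziig/ → kabamavugeaziig.
Rule 2 (final devoicing): /g/ is a voiced stop in word-final position, so it devoices to [k]. /kabamavugeaziig/ → kabamavugeaziik.

kabamavugeaziik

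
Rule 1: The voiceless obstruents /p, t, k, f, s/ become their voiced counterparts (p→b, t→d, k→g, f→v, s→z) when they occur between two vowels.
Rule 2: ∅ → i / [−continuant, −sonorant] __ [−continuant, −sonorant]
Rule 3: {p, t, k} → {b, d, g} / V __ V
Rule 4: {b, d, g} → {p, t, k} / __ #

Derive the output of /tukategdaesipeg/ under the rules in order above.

tugadegidaezibek

Rule 1 (intervocalic voicing): /k/ is a voiceless obstruent between vowels /u/ and /a/, so it voices to [g]. /t/ is a voiceless obstruent between vowels /a/ and /e/, so it voices to [d]. /s/ is a voiceless obstruent between vowels /e/ and /i/, so it voices to [z]. /p/ is a voiceless obstruent between vowels /i/ and /e/, so it voices to [b]. /tukategdaesipeg/ → tugadegdaezibeg.
Rule 2 (stop-cluster i-epenthesis): /g/ and /d/ form a stop–stop cluster, so [i] is inserted between them. /tugadegdaezibeg/ → tugadegidaezibeg.
Rule 3 (intervocalic voicing): no segment meets the environment; /tugadegidaezibeg/ is unchanged.
Rule 4 (final devoicing): /g/ is a voiced stop in word-final position, so it devoices to [k]. /tugadegidaezibeg/ → tugadegidaezibek.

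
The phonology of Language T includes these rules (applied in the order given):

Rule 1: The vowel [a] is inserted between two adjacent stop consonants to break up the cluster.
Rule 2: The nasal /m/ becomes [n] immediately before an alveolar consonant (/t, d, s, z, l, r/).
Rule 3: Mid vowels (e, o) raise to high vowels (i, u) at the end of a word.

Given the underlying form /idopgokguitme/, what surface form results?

Rule 1 (stop-cluster a-epenthesis): /p/ and /g/ form a stop–stop cluster, so [a] is inserted between them. /k/ and /g/ form a stop–stop cluster, so [a] is inserted between them. /idopgokguitme/ → idopagokaguitme.
Rule 2 (nasal place assimilation): no segment meets the environment; /idopagokaguitme/ is unchanged.
Rule 3 (final vowel raising): /e/ is a mid vowel in word-final position, so it raises to [i]. /idopagokaguitme/ → idopagokaguitmi.

idopagokaguitmi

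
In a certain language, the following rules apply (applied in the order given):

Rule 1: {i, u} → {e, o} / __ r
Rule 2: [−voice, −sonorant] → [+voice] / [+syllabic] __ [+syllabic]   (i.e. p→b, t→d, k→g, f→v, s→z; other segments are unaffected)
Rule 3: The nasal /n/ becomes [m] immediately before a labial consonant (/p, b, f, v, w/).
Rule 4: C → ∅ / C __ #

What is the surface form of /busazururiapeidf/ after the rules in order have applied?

buzazororiabeid

Rule 1 (pre-rhotic lowering): /u/ is a high vowel immediately before /r/, so it lowers to [o]. /u/ is a high vowel immediately before /r/, so it lowers to [o]. /busazururiapeidf/ → busazororiapeidf.
Rule 2 (intervocalic voicing): /s/ is a voiceless obstruent between vowels /u/ and /a/, so it voices to [z]. /p/ is a voiceless obstruent between vowels /a/ and /e/, so it voices to [b]. /busazororiapeidf/ → buzazororiabeidf.
Rule 3 (nasal place assimilation): no segment meets the environment; /buzazororiabeidf/ is unchanged.
Rule 4 (final cluster simplification): /f/ is the second consonant of a word-final cluster /df/, so it deletes. /buzazororiabeidf/ → buzazororiabeid.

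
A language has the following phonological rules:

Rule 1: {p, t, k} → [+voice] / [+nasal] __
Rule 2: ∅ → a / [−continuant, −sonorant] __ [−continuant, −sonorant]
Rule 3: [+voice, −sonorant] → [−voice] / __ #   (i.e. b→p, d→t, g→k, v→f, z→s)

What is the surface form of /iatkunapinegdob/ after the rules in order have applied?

Rule 1 (post-nasal voicing): no segment meets the environment; /iatkunapinegdob/ is unchanged.
Rule 2 (stop-cluster a-epenthesis): /t/ and /k/ form a stop–stop cluster, so [a] is inserted between them. /g/ and /d/ form a stop–stop cluster, so [a] is inserted between them. /iatkunapinegdob/ → iatakunapinegadob.
Rule 3 (final devoicing): /b/ is a voiced obstruent in word-final position, so it devoices to [p]. /iatakunapinegadob/ → iatakunapinegadop.

iatakunapinegadop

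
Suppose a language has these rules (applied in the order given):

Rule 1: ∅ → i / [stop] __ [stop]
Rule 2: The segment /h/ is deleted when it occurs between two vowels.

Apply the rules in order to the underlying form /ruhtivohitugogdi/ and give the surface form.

ruhtivoitugogidi

Rule 1 (stop-cluster i-epenthesis): /g/ and /d/ form a stop–stop cluster, so [i] is inserted between them. /ruhtivohitugogdi/ → ruhtivohitugogidi.
Rule 2 (intervocalic h-deletion): /h/ occurs between vowels /o/ and /i/, so it deletes. /ruhtivohitugogidi/ → ruhtivoitugogidi.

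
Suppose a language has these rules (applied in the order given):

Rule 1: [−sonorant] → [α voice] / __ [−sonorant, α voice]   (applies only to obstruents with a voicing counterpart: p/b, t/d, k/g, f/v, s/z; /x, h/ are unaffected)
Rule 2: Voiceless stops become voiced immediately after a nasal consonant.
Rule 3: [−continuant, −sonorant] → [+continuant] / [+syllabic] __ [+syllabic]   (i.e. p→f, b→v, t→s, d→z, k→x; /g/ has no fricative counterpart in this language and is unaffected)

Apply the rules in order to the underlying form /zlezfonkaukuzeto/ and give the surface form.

zlesfongauxuzeso

Rule 1 (regressive voicing assimilation): /z/ precedes the voiceless obstruent /f/, so it devoices to [s] by assimilation. /zlezfonkaukuzeto/ → zlesfonkaukuzeto.
Rule 2 (post-nasal voicing): /k/ is a voiceless stop immediately after the nasal /n/, so it voices to [g]. /zlesfonkaukuzeto/ → zlesfongaukuzeto.
Rule 3 (intervocalic spirantization): /k/ is a stop between vowels /u/ and /u/, so it spirantizes to the fricative [x]. /t/ is a stop between vowels /e/ and /o/, so it spirantizes to the fricative [s]. /zlesfongaukuzeto/ → zlesfongauxuzeso.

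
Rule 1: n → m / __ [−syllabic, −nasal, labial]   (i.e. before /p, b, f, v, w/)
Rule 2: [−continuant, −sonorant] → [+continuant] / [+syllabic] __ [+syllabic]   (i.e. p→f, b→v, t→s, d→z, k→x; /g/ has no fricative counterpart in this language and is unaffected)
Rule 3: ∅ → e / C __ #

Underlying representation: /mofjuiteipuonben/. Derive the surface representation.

Rule 1 (nasal place assimilation): /n/ precedes the labial consonant /b/, so it assimilates in place to [m]. /mofjuiteipuonben/ → mofjuiteipuomben.
Rule 2 (intervocalic spirantization): /t/ is a stop between vowels /i/ and /e/, so it spirantizes to the fricative [s]. /p/ is a stop between vowels /i/ and /u/, so it spirantizes to the fricative [f]. /mofjuiteipuomben/ → mofjuiseifuomben.
Rule 3 (final e-epenthesis): the form ends in the consonant /n/, so [e] is inserted word-finally. /mofjuiseifuomben/ → mofjuiseifuombene.

mofjuiseifuombene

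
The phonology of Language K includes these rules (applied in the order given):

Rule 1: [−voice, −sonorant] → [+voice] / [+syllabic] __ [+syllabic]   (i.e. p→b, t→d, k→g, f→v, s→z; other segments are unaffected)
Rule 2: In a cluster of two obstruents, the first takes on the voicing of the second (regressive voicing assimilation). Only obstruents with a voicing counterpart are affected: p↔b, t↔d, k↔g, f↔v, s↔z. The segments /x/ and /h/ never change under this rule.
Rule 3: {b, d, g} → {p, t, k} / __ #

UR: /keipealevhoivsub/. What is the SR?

keibealefhoifsup

Rule 1 (intervocalic voicing): /p/ is a voiceless obstruent between vowels /i/ and /e/, so it voices to [b]. /keipealevhoivsub/ → keibealevhoivsub.
Rule 2 (regressive voicing assimilation): /v/ precedes the voiceless obstruent /h/, so it devoices to [f] by assimilation. /v/ precedes the voiceless obstruent /s/, so it devoices to [f] by assimilation. /keibealevhoivsub/ → keibealefhoifsub.
Rule 3 (final devoicing): /b/ is a voiced stop in word-final position, so it devoices to [p]. /keibealefhoifsub/ → keibealefhoifsup.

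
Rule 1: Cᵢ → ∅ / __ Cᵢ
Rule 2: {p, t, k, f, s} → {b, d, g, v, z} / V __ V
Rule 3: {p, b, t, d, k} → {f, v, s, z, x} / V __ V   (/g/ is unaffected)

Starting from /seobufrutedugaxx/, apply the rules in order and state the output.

seovufruzezugax

Rule 1 (degemination): /xx/ is a geminate; the first /x/ deletes. /seobufrutedugaxx/ → seobufrutedugax.
Rule 2 (intervocalic voicing): /t/ is a voiceless obstruent between vowels /u/ and /e/, so it voices to [d]. /seobufrutedugax/ → seobufrudedugax.
Rule 3 (intervocalic spirantization): /b/ is a stop between vowels /o/ and /u/, so it spirantizes to the fricative [v]. /d/ is a stop between vowels /u/ and /e/, so it spirantizes to the fricative [z]. /d/ is a stop between vowels /e/ and /u/, so it spirantizes to the fricative [z]. /seobufrudedugax/ → seovufruzezugax.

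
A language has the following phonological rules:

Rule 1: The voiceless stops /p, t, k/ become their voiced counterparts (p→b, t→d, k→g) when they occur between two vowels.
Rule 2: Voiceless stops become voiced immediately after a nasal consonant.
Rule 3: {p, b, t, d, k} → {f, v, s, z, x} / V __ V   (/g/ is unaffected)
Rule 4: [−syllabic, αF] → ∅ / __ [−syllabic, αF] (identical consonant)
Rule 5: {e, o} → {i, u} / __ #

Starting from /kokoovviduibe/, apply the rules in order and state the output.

Rule 1 (intervocalic voicing): /k/ is a voiceless stop between vowels /o/ and /o/, so it voices to [g]. /kokoovviduibe/ → kogoovviduibe.
Rule 2 (post-nasal voicing): no segment meets the environment; /kogoovviduibe/ is unchanged.
Rule 3 (intervocalic spirantization): /d/ is a stop between vowels /i/ and /u/, so it spirantizes to the fricative [z]. /b/ is a stop between vowels /i/ and /e/, so it spirantizes to the fricative [v]. /kogoovviduibe/ → kogoovvizuive.
Rule 4 (degemination): /vv/ is a geminate; the first /v/ deletes. /kogoovvizuive/ → kogoovizuive.
Rule 5 (final vowel raising): /e/ is a mid vowel in word-final position, so it raises to [i]. /kogoovizuive/ → kogoovizuivi.

kogoovizuivi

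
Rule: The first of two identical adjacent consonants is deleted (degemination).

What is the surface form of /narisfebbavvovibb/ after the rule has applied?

narisfebavovib

/bb/ is a geminate; the first /b/ deletes.
/vv/ is a geminate; the first /v/ deletes.
/bb/ is a geminate; the first /b/ deletes.
Surface form: [narisfebavovib].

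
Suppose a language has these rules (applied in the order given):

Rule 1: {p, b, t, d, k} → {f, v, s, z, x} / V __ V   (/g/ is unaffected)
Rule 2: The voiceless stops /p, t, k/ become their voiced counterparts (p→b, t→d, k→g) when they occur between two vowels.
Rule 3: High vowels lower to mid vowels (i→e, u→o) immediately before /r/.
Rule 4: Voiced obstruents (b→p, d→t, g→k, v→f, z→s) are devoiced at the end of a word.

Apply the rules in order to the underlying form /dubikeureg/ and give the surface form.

duvixeorek

Rule 1 (intervocalic spirantization): /b/ is a stop between vowels /u/ and /i/, so it spirantizes to the fricative [v]. /k/ is a stop between vowels /i/ and /e/, so it spirantizes to the fricative [x]. /dubikeureg/ → duvixeureg.
Rule 2 (intervocalic voicing): no segment meets the environment; /duvixeureg/ is unchanged.
Rule 3 (pre-rhotic lowering): /u/ is a high vowel immediately before /r/, so it lowers to [o]. /duvixeureg/ → duvixeoreg.
Rule 4 (final devoicing): /g/ is a voiced obstruent in word-final position, so it devoices to [k]. /duvixeoreg/ → duvixeorek.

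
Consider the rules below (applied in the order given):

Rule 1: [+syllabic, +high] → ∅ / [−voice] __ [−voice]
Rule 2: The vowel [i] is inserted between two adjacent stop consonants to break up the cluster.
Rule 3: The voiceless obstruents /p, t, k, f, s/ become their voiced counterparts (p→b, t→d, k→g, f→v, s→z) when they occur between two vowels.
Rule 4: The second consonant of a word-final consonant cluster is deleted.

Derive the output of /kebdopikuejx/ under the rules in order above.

Rule 1 (high vowel syncope): /i/ is a high vowel flanked by voiceless consonants /p/ and /k/, so it deletes. /kebdopikuejx/ → kebdopkuejx.
Rule 2 (stop-cluster i-epenthesis): /b/ and /d/ form a stop–stop cluster, so [i] is inserted between them. /p/ and /k/ form a stop–stop cluster, so [i] is inserted between them. /kebdopkuejx/ → kebidopikuejx.
Rule 3 (intervocalic voicing): /p/ is a voiceless obstruent between vowels /o/ and /i/, so it voices to [b]. /k/ is a voiceless obstruent between vowels /i/ and /u/, so it voices to [g]. /kebidopikuejx/ → kebidobiguejx.
Rule 4 (final cluster simplification): /x/ is the second consonant of a word-final cluster /jx/, so it deletes. /kebidobiguejx/ → kebidobiguej.

kebidobiguej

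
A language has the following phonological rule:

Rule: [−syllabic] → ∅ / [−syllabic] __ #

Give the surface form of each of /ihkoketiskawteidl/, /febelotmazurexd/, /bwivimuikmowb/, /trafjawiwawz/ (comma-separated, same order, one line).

/ihkoketiskawteidl/: /l/ is the second consonant of a word-final cluster /dl/, so it deletes. → [ihkoketiskawteid].
/febelotmazurexd/: /d/ is the second consonant of a word-final cluster /xd/, so it deletes. → [febelotmazurex].
/bwivimuikmowb/: /b/ is the second consonant of a word-final cluster /wb/, so it deletes. → [bwivimuikmow].
/trafjawiwawz/: /z/ is the second consonant of a word-final cluster /wz/, so it deletes. → [trafjawiwaw].

ihkoketiskawteid, febelotmazurex, bwivimuikmow, trafjawiwaw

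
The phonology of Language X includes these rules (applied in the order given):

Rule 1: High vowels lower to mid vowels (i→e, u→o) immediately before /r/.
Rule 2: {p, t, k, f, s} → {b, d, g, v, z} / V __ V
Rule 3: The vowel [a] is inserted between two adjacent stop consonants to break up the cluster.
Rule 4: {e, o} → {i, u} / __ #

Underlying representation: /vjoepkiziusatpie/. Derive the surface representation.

vjoepakiziuzatapii

Rule 1 (pre-rhotic lowering): no segment meets the environment; /vjoepkiziusatpie/ is unchanged.
Rule 2 (intervocalic voicing): /s/ is a voiceless obstruent between vowels /u/ and /a/, so it voices to [z]. /vjoepkiziusatpie/ → vjoepkiziuzatpie.
Rule 3 (stop-cluster a-epenthesis): /p/ and /k/ form a stop–stop cluster, so [a] is inserted between them. /t/ and /p/ form a stop–stop cluster, so [a] is inserted between them. /vjoepkiziuzatpie/ → vjoepakiziuzatapie.
Rule 4 (final vowel raising): /e/ is a mid vowel in word-final position, so it raises to [i]. /vjoepakiziuzatapie/ → vjoepakiziuzatapii.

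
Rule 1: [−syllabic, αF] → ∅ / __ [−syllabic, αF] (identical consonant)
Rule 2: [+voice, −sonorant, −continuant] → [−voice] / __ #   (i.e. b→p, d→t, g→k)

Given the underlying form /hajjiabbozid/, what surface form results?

Rule 1 (degemination): /jj/ is a geminate; the first /j/ deletes. /bb/ is a geminate; the first /b/ deletes. /hajjiabbozid/ → hajiabozid.
Rule 2 (final devoicing): /d/ is a voiced stop in word-final position, so it devoices to [t]. /hajiabozid/ → hajiabozit.

hajiabozit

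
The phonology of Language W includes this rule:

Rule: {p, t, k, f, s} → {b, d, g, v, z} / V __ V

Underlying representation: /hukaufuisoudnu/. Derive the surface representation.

hugauvuizoudnu

/k/ is a voiceless obstruent between vowels /u/ and /a/, so it voices to [g].
/f/ is a voiceless obstruent between vowels /u/ and /u/, so it voices to [v].
/s/ is a voiceless obstruent between vowels /i/ and /o/, so it voices to [z].
Surface form: [hugauvuizoudnu].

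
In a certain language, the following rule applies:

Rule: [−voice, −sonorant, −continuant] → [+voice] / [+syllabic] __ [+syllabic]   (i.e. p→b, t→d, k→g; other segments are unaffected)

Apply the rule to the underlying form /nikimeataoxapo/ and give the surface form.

nigimeadaoxabo

/k/ is a voiceless stop between vowels /i/ and /i/, so it voices to [g].
/t/ is a voiceless stop between vowels /a/ and /a/, so it voices to [d].
/p/ is a voiceless stop between vowels /a/ and /o/, so it voices to [b].
Surface form: [nigimeadaoxabo].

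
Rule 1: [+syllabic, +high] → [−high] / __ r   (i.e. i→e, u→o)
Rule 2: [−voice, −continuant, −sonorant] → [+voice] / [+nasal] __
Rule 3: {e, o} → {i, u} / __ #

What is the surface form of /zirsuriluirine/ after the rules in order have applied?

zersoriluerini

Rule 1 (pre-rhotic lowering): /i/ is a high vowel immediately before /r/, so it lowers to [e]. /u/ is a high vowel immediately before /r/, so it lowers to [o]. /i/ is a high vowel immediately before /r/, so it lowers to [e]. /zirsuriluirine/ → zersoriluerine.
Rule 2 (post-nasal voicing): no segment meets the environment; /zersoriluerine/ is unchanged.
Rule 3 (final vowel raising): /e/ is a mid vowel in word-final position, so it raises to [i]. /zersoriluerine/ → zersoriluerini.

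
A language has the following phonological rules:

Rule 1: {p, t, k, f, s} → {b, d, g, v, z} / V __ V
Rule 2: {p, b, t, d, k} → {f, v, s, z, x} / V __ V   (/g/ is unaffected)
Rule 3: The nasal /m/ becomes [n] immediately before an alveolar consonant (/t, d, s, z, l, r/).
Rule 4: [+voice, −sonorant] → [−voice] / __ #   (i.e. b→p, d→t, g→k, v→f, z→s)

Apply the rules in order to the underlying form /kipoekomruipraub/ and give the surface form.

Rule 1 (intervocalic voicing): /p/ is a voiceless obstruent between vowels /i/ and /o/, so it voices to [b]. /k/ is a voiceless obstruent between vowels /e/ and /o/, so it voices to [g]. /kipoekomruipraub/ → kiboegomruipraub.
Rule 2 (intervocalic spirantization): /b/ is a stop between vowels /i/ and /o/, so it spirantizes to the fricative [v]. /kiboegomruipraub/ → kivoegomruipraub.
Rule 3 (nasal place assimilation): /m/ precedes the alveolar consonant /r/, so it assimilates in place to [n]. /kivoegomruipraub/ → kivoegonruipraub.
Rule 4 (final devoicing): /b/ is a voiced obstruent in word-final position, so it devoices to [p]. /kivoegonruipraub/ → kivoegonruipraup.

kivoegonruipraup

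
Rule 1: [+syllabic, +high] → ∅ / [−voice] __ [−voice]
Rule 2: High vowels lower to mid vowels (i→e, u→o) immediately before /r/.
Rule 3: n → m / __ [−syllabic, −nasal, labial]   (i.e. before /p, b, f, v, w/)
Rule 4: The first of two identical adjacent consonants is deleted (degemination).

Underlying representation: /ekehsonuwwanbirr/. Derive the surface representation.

ekehsonuwamber

Rule 1 (high vowel syncope): no segment meets the environment; /ekehsonuwwanbirr/ is unchanged.
Rule 2 (pre-rhotic lowering): /i/ is a high vowel immediately before /r/, so it lowers to [e]. /ekehsonuwwanbirr/ → ekehsonuwwanberr.
Rule 3 (nasal place assimilation): /n/ precedes the labial consonant /b/, so it assimilates in place to [m]. /ekehsonuwwanberr/ → ekehsonuwwamberr.
Rule 4 (degemination): /ww/ is a geminate; the first /w/ deletes. /rr/ is a geminate; the first /r/ deletes. /ekehsonuwwamberr/ → ekehsonuwamber.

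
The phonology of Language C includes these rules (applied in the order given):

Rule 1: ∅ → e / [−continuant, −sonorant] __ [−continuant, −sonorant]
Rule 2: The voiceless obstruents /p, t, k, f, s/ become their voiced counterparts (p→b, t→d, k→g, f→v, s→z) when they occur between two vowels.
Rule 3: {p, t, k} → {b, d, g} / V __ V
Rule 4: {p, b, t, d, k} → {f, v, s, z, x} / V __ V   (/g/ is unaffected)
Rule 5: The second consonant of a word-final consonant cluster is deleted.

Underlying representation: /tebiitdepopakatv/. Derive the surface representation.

Rule 1 (stop-cluster e-epenthesis): /t/ and /d/ form a stop–stop cluster, so [e] is inserted between them. /tebiitdepopakatv/ → tebiitedepopakatv.
Rule 2 (intervocalic voicing): /t/ is a voiceless obstruent between vowels /i/ and /e/, so it voices to [d]. /p/ is a voiceless obstruent between vowels /e/ and /o/, so it voices to [b]. /p/ is a voiceless obstruent between vowels /o/ and /a/, so it voices to [b]. /k/ is a voiceless obstruent between vowels /a/ and /a/, so it voices to [g]. /tebiitedepopakatv/ → tebiidedebobagatv.
Rule 3 (intervocalic voicing): no segment meets the environment; /tebiidedebobagatv/ is unchanged.
Rule 4 (intervocalic spirantization): /b/ is a stop between vowels /e/ and /i/, so it spirantizes to the fricative [v]. /d/ is a stop between vowels /i/ and /e/, so it spirantizes to the fricative [z]. /d/ is a stop between vowels /e/ and /e/, so it spirantizes to the fricative [z]. /b/ is a stop between vowels /e/ and /o/, so it spirantizes to the fricative [v]. /b/ is a stop between vowels /o/ and /a/, so it spirantizes to the fricative [v]. /tebiidedebobagatv/ → teviizezevovagatv.
Rule 5 (final cluster simplification): /v/ is the second consonant of a word-final cluster /tv/, so it deletes. /teviizezevovagatv/ → teviizezevovagat.

teviizezevovagat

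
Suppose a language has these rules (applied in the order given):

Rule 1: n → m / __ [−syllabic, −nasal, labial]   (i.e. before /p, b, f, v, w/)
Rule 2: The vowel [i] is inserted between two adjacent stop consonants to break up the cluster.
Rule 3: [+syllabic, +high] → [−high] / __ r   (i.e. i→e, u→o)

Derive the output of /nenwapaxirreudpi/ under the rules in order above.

nemwapaxerreudipi

Rule 1 (nasal place assimilation): /n/ precedes the labial consonant /w/, so it assimilates in place to [m]. /nenwapaxirreudpi/ → nemwapaxirreudpi.
Rule 2 (stop-cluster i-epenthesis): /d/ and /p/ form a stop–stop cluster, so [i] is inserted between them. /nemwapaxirreudpi/ → nemwapaxirreudipi.
Rule 3 (pre-rhotic lowering): /i/ is a high vowel immediately before /r/, so it lowers to [e]. /nemwapaxirreudipi/ → nemwapaxerreudipi.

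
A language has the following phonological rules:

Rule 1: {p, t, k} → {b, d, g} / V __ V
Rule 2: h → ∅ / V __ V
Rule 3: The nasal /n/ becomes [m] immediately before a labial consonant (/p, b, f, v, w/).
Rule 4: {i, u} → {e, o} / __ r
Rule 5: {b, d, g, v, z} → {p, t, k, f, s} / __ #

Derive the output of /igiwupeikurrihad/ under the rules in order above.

Rule 1 (intervocalic voicing): /p/ is a voiceless stop between vowels /u/ and /e/, so it voices to [b]. /k/ is a voiceless stop between vowels /i/ and /u/, so it voices to [g]. /igiwupeikurrihad/ → igiwubeigurrihad.
Rule 2 (intervocalic h-deletion): /h/ occurs between vowels /i/ and /a/, so it deletes. /igiwubeigurrihad/ → igiwubeigurriad.
Rule 3 (nasal place assimilation): no segment meets the environment; /igiwubeigurriad/ is unchanged.
Rule 4 (pre-rhotic lowering): /u/ is a high vowel immediately before /r/, so it lowers to [o]. /igiwubeigurriad/ → igiwubeigorriad.
Rule 5 (final devoicing): /d/ is a voiced obstruent in word-final position, so it devoices to [t]. /igiwubeigorriad/ → igiwubeigorriat.

igiwubeigorriat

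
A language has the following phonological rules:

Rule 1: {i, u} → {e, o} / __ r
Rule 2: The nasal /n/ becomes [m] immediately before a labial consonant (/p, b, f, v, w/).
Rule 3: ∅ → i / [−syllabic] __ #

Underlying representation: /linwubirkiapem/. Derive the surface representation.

limwuberkiapemi

Rule 1 (pre-rhotic lowering): /i/ is a high vowel immediately before /r/, so it lowers to [e]. /linwubirkiapem/ → linwuberkiapem.
Rule 2 (nasal place assimilation): /n/ precedes the labial consonant /w/, so it assimilates in place to [m]. /linwuberkiapem/ → limwuberkiapem.
Rule 3 (final i-epenthesis): the form ends in the consonant /m/, so [i] is inserted word-finally. /limwuberkiapem/ → limwuberkiapemi.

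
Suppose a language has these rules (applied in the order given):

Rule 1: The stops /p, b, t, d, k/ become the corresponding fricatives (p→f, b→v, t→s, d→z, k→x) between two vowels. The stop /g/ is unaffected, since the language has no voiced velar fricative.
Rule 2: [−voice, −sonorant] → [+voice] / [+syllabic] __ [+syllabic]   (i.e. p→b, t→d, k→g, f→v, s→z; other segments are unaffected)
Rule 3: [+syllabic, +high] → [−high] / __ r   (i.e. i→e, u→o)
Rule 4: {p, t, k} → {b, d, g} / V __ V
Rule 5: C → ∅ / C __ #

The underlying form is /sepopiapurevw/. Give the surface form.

Rule 1 (intervocalic spirantization): /p/ is a stop between vowels /e/ and /o/, so it spirantizes to the fricative [f]. /p/ is a stop between vowels /o/ and /i/, so it spirantizes to the fricative [f]. /p/ is a stop between vowels /a/ and /u/, so it spirantizes to the fricative [f]. /sepopiapurevw/ → sefofiafurevw.
Rule 2 (intervocalic voicing): /f/ is a voiceless obstruent between vowels /e/ and /o/, so it voices to [v]. /f/ is a voiceless obstruent between vowels /o/ and /i/, so it voices to [v]. /f/ is a voiceless obstruent between vowels /a/ and /u/, so it voices to [v]. /sefofiafurevw/ → sevoviavurevw.
Rule 3 (pre-rhotic lowering): /u/ is a high vowel immediately before /r/, so it lowers to [o]. /sevoviavurevw/ → sevoviavorevw.
Rule 4 (intervocalic voicing): no segment meets the environment; /sevoviavorevw/ is unchanged.
Rule 5 (final cluster simplification): /w/ is the second consonant of a word-final cluster /vw/, so it deletes. /sevoviavorevw/ → sevoviavorev.

sevoviavorev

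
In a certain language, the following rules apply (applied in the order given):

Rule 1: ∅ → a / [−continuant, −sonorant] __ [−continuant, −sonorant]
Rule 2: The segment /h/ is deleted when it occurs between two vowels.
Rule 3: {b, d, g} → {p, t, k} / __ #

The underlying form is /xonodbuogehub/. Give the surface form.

xonodabuogeup

Rule 1 (stop-cluster a-epenthesis): /d/ and /b/ form a stop–stop cluster, so [a] is inserted between them. /xonodbuogehub/ → xonodabuogehub.
Rule 2 (intervocalic h-deletion): /h/ occurs between vowels /e/ and /u/, so it deletes. /xonodabuogehub/ → xonodabuogeub.
Rule 3 (final devoicing): /b/ is a voiced stop in word-final position, so it devoices to [p]. /xonodabuogeub/ → xonodabuogeup.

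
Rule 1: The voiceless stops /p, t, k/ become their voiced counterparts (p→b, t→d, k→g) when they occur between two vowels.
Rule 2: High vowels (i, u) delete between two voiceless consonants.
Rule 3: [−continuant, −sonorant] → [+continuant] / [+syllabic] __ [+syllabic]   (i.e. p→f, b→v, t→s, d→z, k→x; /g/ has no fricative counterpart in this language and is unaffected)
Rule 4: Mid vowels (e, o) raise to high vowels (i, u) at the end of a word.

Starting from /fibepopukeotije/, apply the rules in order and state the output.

fivevovugeoziji

Rule 1 (intervocalic voicing): /p/ is a voiceless stop between vowels /e/ and /o/, so it voices to [b]. /p/ is a voiceless stop between vowels /o/ and /u/, so it voices to [b]. /k/ is a voiceless stop between vowels /u/ and /e/, so it voices to [g]. /t/ is a voiceless stop between vowels /o/ and /i/, so it voices to [d]. /fibepopukeotije/ → fibebobugeodije.
Rule 2 (high vowel syncope): no segment meets the environment; /fibebobugeodije/ is unchanged.
Rule 3 (intervocalic spirantization): /b/ is a stop between vowels /i/ and /e/, so it spirantizes to the fricative [v]. /b/ is a stop between vowels /e/ and /o/, so it spirantizes to the fricative [v]. /b/ is a stop between vowels /o/ and /u/, so it spirantizes to the fricative [v]. /d/ is a stop between vowels /o/ and /i/, so it spirantizes to the fricative [z]. /fibebobugeodije/ → fivevovugeozije.
Rule 4 (final vowel raising): /e/ is a mid vowel in word-final position, so it raises to [i]. /fivevovugeozije/ → fivevovugeoziji.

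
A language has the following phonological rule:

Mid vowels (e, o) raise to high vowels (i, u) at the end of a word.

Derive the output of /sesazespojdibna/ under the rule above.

sesazespojdibna

No segment of /sesazespojdibna/ meets the structural description of the rule, so the form surfaces unchanged.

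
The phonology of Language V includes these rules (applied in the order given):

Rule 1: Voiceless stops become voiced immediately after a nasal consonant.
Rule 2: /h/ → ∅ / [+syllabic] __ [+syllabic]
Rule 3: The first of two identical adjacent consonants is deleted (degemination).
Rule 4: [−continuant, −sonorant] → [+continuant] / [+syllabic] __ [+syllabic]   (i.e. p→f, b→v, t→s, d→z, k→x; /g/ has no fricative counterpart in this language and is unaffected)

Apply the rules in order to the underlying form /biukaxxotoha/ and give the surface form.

Rule 1 (post-nasal voicing): no segment meets the environment; /biukaxxotoha/ is unchanged.
Rule 2 (intervocalic h-deletion): /h/ occurs between vowels /o/ and /a/, so it deletes. /biukaxxotoha/ → biukaxxotoa.
Rule 3 (degemination): /xx/ is a geminate; the first /x/ deletes. /biukaxxotoa/ → biukaxotoa.
Rule 4 (intervocalic spirantization): /k/ is a stop between vowels /u/ and /a/, so it spirantizes to the fricative [x]. /t/ is a stop between vowels /o/ and /o/, so it spirantizes to the fricative [s]. /biukaxotoa/ → biuxaxosoa.

biuxaxosoa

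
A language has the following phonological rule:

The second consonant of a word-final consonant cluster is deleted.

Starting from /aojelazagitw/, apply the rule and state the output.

/w/ is the second consonant of a word-final cluster /tw/, so it deletes.
Surface form: [aojelazagit].

aojelazagit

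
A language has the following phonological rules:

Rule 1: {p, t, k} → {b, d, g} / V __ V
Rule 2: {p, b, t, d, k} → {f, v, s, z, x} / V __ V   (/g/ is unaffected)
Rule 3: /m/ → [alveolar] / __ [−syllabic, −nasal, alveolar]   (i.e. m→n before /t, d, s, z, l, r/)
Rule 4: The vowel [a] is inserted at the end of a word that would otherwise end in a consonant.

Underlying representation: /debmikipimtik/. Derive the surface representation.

debmigivintika

Rule 1 (intervocalic voicing): /k/ is a voiceless stop between vowels /i/ and /i/, so it voices to [g]. /p/ is a voiceless stop between vowels /i/ and /i/, so it voices to [b]. /debmikipimtik/ → debmigibimtik.
Rule 2 (intervocalic spirantization): /b/ is a stop between vowels /i/ and /i/, so it spirantizes to the fricative [v]. /debmigibimtik/ → debmigivimtik.
Rule 3 (nasal place assimilation): /m/ precedes the alveolar consonant /t/, so it assimilates in place to [n]. /debmigivimtik/ → debmigivintik.
Rule 4 (final a-epenthesis): the form ends in the consonant /k/, so [a] is inserted word-finally. /debmigivintik/ → debmigivintika.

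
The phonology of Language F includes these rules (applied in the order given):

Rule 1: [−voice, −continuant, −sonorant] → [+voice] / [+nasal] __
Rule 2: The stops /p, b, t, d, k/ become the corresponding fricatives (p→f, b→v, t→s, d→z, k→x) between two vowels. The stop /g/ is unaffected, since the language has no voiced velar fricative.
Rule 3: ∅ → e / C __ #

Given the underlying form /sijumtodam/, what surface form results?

sijumdozame

Rule 1 (post-nasal voicing): /t/ is a voiceless stop immediately after the nasal /m/, so it voices to [d]. /sijumtodam/ → sijumdodam.
Rule 2 (intervocalic spirantization): /d/ is a stop between vowels /o/ and /a/, so it spirantizes to the fricative [z]. /sijumdodam/ → sijumdozam.
Rule 3 (final e-epenthesis): the form ends in the consonant /m/, so [e] is inserted word-finally. /sijumdozam/ → sijumdozame.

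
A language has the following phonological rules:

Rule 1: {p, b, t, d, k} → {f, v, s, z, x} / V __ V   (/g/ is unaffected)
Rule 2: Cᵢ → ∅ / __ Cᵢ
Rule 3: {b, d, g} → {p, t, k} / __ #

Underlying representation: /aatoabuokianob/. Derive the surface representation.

Rule 1 (intervocalic spirantization): /t/ is a stop between vowels /a/ and /o/, so it spirantizes to the fricative [s]. /b/ is a stop between vowels /a/ and /u/, so it spirantizes to the fricative [v]. /k/ is a stop between vowels /o/ and /i/, so it spirantizes to the fricative [x]. /aatoabuokianob/ → aasoavuoxianob.
Rule 2 (degemination): no segment meets the environment; /aasoavuoxianob/ is unchanged.
Rule 3 (final devoicing): /b/ is a voiced stop in word-final position, so it devoices to [p]. /aasoavuoxianob/ → aasoavuoxianop.

aasoavuoxianop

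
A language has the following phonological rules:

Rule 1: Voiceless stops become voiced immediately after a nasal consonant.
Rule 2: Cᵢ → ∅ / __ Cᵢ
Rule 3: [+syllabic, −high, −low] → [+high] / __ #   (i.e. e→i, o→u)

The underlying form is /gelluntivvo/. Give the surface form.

Rule 1 (post-nasal voicing): /t/ is a voiceless stop immediately after the nasal /n/, so it voices to [d]. /gelluntivvo/ → gellundivvo.
Rule 2 (degemination): /ll/ is a geminate; the first /l/ deletes. /vv/ is a geminate; the first /v/ deletes. /gellundivvo/ → gelundivo.
Rule 3 (final vowel raising): /o/ is a mid vowel in word-final position, so it raises to [u]. /gelundivo/ → gelundivu.

gelundivu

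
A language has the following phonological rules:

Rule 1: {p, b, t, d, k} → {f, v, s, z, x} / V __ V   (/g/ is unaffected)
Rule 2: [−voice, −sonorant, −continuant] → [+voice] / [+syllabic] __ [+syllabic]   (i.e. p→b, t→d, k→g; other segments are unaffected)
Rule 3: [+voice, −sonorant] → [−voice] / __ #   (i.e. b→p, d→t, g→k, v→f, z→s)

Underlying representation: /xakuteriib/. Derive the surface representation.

Rule 1 (intervocalic spirantization): /k/ is a stop between vowels /a/ and /u/, so it spirantizes to the fricative [x]. /t/ is a stop between vowels /u/ and /e/, so it spirantizes to the fricative [s]. /xakuteriib/ → xaxuseriib.
Rule 2 (intervocalic voicing): no segment meets the environment; /xaxuseriib/ is unchanged.
Rule 3 (final devoicing): /b/ is a voiced obstruent in word-final position, so it devoices to [p]. /xaxuseriib/ → xaxuseriip.

xaxuseriip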